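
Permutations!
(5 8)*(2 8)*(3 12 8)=(2 3 12 8 5)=[0, 1, 3, 12, 4, 2, 6, 7, 5, 9, 10, 11, 8]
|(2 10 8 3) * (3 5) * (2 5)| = |(2 10 8)(3 5)| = 6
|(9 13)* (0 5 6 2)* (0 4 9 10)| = |(0 5 6 2 4 9 13 10)| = 8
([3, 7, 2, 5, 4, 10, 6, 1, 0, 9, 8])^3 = [10, 7, 2, 8, 4, 0, 6, 1, 5, 9, 3]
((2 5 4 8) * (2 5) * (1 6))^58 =(4 8 5)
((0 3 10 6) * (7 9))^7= ((0 3 10 6)(7 9))^7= (0 6 10 3)(7 9)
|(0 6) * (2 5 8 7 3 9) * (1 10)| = 6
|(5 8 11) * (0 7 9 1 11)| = 7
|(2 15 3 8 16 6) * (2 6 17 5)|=|(2 15 3 8 16 17 5)|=7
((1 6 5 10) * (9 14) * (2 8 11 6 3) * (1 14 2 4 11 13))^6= (1 10)(2 11)(3 14)(4 9)(5 13)(6 8)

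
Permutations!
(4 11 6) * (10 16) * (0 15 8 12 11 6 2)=(0 15 8 12 11 2)(4 6)(10 16)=[15, 1, 0, 3, 6, 5, 4, 7, 12, 9, 16, 2, 11, 13, 14, 8, 10]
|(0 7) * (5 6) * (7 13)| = 6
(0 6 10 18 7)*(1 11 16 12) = (0 6 10 18 7)(1 11 16 12) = [6, 11, 2, 3, 4, 5, 10, 0, 8, 9, 18, 16, 1, 13, 14, 15, 12, 17, 7]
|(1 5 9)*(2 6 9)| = |(1 5 2 6 9)| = 5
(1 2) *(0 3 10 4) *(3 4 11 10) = (0 4)(1 2)(10 11) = [4, 2, 1, 3, 0, 5, 6, 7, 8, 9, 11, 10]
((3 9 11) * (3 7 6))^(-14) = ((3 9 11 7 6))^(-14) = (3 9 11 7 6)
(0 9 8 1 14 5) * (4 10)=(0 9 8 1 14 5)(4 10)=[9, 14, 2, 3, 10, 0, 6, 7, 1, 8, 4, 11, 12, 13, 5]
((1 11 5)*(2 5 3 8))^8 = ((1 11 3 8 2 5))^8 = (1 3 2)(5 11 8)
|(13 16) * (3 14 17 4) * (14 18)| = 10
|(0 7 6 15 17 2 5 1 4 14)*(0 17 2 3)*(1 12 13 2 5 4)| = 12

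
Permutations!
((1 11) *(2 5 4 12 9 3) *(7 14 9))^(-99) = ((1 11)(2 5 4 12 7 14 9 3))^(-99) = (1 11)(2 14 4 3 7 5 9 12)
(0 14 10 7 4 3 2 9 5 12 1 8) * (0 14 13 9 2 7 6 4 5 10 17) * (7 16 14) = (0 13 9 10 6 4 3 16 14 17)(1 8 7 5 12) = [13, 8, 2, 16, 3, 12, 4, 5, 7, 10, 6, 11, 1, 9, 17, 15, 14, 0]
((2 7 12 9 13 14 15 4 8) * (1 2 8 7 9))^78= ((1 2 9 13 14 15 4 7 12))^78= (1 4 13)(2 7 14)(9 12 15)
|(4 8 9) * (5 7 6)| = 3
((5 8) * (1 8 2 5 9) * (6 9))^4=(9)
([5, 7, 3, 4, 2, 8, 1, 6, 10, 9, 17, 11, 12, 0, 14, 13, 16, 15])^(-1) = [13, 6, 4, 2, 3, 0, 7, 1, 5, 9, 8, 11, 12, 15, 14, 17, 16, 10]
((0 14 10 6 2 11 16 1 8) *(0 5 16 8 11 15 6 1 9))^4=((0 14 10 1 11 8 5 16 9)(2 15 6))^4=(0 11 9 1 16 10 5 14 8)(2 15 6)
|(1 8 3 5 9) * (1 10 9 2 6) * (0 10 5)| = 9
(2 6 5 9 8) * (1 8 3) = (1 8 2 6 5 9 3) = [0, 8, 6, 1, 4, 9, 5, 7, 2, 3]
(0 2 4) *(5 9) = (0 2 4)(5 9) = [2, 1, 4, 3, 0, 9, 6, 7, 8, 5]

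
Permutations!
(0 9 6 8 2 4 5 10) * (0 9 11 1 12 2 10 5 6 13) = [11, 12, 4, 3, 6, 5, 8, 7, 10, 13, 9, 1, 2, 0] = (0 11 1 12 2 4 6 8 10 9 13)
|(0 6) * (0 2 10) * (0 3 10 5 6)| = 6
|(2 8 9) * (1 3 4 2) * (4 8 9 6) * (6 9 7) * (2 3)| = |(1 2 7 6 4 3 8 9)| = 8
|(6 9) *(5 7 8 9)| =5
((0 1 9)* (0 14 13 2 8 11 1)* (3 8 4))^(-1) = ((1 9 14 13 2 4 3 8 11))^(-1) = (1 11 8 3 4 2 13 14 9)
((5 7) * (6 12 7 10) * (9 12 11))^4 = (5 9 10 12 6 7 11)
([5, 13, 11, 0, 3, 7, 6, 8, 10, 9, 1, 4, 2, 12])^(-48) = (13)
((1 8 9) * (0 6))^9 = ((0 6)(1 8 9))^9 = (9)(0 6)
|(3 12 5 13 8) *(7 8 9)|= |(3 12 5 13 9 7 8)|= 7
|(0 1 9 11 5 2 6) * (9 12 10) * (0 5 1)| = |(1 12 10 9 11)(2 6 5)| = 15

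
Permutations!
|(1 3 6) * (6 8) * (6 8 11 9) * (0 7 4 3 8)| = |(0 7 4 3 11 9 6 1 8)| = 9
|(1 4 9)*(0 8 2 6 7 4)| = 8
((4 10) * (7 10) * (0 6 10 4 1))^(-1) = (0 1 10 6)(4 7) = ((0 6 10 1)(4 7))^(-1)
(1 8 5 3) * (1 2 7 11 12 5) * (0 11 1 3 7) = [11, 8, 0, 2, 4, 7, 6, 1, 3, 9, 10, 12, 5] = (0 11 12 5 7 1 8 3 2)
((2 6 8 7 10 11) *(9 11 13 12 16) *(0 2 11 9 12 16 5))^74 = ((0 2 6 8 7 10 13 16 12 5))^74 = (0 7 12 6 13)(2 10 5 8 16)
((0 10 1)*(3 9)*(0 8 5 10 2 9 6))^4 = (10)(0 6 3 9 2)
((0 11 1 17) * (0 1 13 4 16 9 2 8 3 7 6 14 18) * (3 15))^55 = (0 18 14 6 7 3 15 8 2 9 16 4 13 11)(1 17)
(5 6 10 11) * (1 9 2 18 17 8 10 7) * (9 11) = [0, 11, 18, 3, 4, 6, 7, 1, 10, 2, 9, 5, 12, 13, 14, 15, 16, 8, 17] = (1 11 5 6 7)(2 18 17 8 10 9)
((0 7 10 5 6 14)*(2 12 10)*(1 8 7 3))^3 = ((0 3 1 8 7 2 12 10 5 6 14))^3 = (0 8 12 6 3 7 10 14 1 2 5)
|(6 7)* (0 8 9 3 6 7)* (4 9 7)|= 7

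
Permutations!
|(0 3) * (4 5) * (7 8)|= 2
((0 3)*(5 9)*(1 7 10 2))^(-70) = (1 10)(2 7)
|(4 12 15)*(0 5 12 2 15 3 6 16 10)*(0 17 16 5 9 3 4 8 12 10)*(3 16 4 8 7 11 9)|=26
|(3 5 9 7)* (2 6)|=|(2 6)(3 5 9 7)|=4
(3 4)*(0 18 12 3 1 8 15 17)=[18, 8, 2, 4, 1, 5, 6, 7, 15, 9, 10, 11, 3, 13, 14, 17, 16, 0, 12]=(0 18 12 3 4 1 8 15 17)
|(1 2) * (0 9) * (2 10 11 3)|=|(0 9)(1 10 11 3 2)|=10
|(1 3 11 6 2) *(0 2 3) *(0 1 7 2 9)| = |(0 9)(2 7)(3 11 6)| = 6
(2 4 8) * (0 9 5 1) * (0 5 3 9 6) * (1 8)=(0 6)(1 5 8 2 4)(3 9)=[6, 5, 4, 9, 1, 8, 0, 7, 2, 3]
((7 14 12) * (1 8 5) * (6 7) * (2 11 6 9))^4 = ((1 8 5)(2 11 6 7 14 12 9))^4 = (1 8 5)(2 14 11 12 6 9 7)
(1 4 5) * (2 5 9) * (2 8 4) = [0, 2, 5, 3, 9, 1, 6, 7, 4, 8] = (1 2 5)(4 9 8)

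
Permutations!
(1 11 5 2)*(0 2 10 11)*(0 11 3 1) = (0 2)(1 11 5 10 3) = [2, 11, 0, 1, 4, 10, 6, 7, 8, 9, 3, 5]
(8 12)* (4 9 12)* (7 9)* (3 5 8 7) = [0, 1, 2, 5, 3, 8, 6, 9, 4, 12, 10, 11, 7] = (3 5 8 4)(7 9 12)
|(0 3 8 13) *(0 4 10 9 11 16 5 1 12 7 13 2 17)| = |(0 3 8 2 17)(1 12 7 13 4 10 9 11 16 5)| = 10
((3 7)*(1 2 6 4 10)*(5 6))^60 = ((1 2 5 6 4 10)(3 7))^60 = (10)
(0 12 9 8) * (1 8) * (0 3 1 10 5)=(0 12 9 10 5)(1 8 3)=[12, 8, 2, 1, 4, 0, 6, 7, 3, 10, 5, 11, 9]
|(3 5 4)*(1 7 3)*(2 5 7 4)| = 2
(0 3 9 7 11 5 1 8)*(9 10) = (0 3 10 9 7 11 5 1 8) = [3, 8, 2, 10, 4, 1, 6, 11, 0, 7, 9, 5]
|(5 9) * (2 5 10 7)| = 5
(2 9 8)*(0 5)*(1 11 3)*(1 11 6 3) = (0 5)(1 6 3 11)(2 9 8) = [5, 6, 9, 11, 4, 0, 3, 7, 2, 8, 10, 1]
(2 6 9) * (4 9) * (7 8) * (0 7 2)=(0 7 8 2 6 4 9)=[7, 1, 6, 3, 9, 5, 4, 8, 2, 0]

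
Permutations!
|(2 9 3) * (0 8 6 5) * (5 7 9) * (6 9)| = |(0 8 9 3 2 5)(6 7)| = 6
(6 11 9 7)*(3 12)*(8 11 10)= (3 12)(6 10 8 11 9 7)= [0, 1, 2, 12, 4, 5, 10, 6, 11, 7, 8, 9, 3]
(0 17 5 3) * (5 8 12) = (0 17 8 12 5 3) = [17, 1, 2, 0, 4, 3, 6, 7, 12, 9, 10, 11, 5, 13, 14, 15, 16, 8]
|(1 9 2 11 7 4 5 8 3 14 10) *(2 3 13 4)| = |(1 9 3 14 10)(2 11 7)(4 5 8 13)| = 60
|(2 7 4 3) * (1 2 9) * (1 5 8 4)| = |(1 2 7)(3 9 5 8 4)| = 15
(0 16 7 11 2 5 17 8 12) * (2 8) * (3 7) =(0 16 3 7 11 8 12)(2 5 17) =[16, 1, 5, 7, 4, 17, 6, 11, 12, 9, 10, 8, 0, 13, 14, 15, 3, 2]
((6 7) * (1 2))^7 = (1 2)(6 7)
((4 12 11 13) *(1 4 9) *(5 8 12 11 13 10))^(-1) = ((1 4 11 10 5 8 12 13 9))^(-1) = (1 9 13 12 8 5 10 11 4)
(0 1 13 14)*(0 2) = (0 1 13 14 2) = [1, 13, 0, 3, 4, 5, 6, 7, 8, 9, 10, 11, 12, 14, 2]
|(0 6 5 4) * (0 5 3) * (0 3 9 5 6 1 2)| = |(0 1 2)(4 6 9 5)| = 12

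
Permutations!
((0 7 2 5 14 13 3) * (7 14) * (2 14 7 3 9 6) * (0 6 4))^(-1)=(0 4 9 13 14 7)(2 6 3 5)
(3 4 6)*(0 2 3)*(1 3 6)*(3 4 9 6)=(0 2 3 9 6)(1 4)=[2, 4, 3, 9, 1, 5, 0, 7, 8, 6]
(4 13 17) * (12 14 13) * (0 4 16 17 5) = (0 4 12 14 13 5)(16 17) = [4, 1, 2, 3, 12, 0, 6, 7, 8, 9, 10, 11, 14, 5, 13, 15, 17, 16]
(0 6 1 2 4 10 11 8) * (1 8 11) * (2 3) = (11)(0 6 8)(1 3 2 4 10) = [6, 3, 4, 2, 10, 5, 8, 7, 0, 9, 1, 11]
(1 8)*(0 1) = [1, 8, 2, 3, 4, 5, 6, 7, 0] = (0 1 8)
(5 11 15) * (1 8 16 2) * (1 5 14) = (1 8 16 2 5 11 15 14) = [0, 8, 5, 3, 4, 11, 6, 7, 16, 9, 10, 15, 12, 13, 1, 14, 2]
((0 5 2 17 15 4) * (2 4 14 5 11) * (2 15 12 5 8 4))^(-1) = ((0 11 15 14 8 4)(2 17 12 5))^(-1) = (0 4 8 14 15 11)(2 5 12 17)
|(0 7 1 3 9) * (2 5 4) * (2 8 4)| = |(0 7 1 3 9)(2 5)(4 8)| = 10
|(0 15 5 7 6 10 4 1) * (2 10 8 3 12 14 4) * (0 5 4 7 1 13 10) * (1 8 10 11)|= 15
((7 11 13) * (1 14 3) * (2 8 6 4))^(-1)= ((1 14 3)(2 8 6 4)(7 11 13))^(-1)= (1 3 14)(2 4 6 8)(7 13 11)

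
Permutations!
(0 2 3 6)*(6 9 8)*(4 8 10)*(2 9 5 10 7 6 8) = (0 9 7 6)(2 3 5 10 4) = [9, 1, 3, 5, 2, 10, 0, 6, 8, 7, 4]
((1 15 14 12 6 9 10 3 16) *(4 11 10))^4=(1 6 10 15 9 3 14 4 16 12 11)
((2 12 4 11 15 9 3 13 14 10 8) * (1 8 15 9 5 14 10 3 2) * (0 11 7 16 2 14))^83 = ((0 11 9 14 3 13 10 15 5)(1 8)(2 12 4 7 16))^83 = (0 9 3 10 5 11 14 13 15)(1 8)(2 7 12 16 4)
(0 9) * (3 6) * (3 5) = (0 9)(3 6 5) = [9, 1, 2, 6, 4, 3, 5, 7, 8, 0]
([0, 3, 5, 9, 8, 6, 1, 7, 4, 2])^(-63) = [0, 2, 1, 5, 8, 3, 9, 7, 4, 6]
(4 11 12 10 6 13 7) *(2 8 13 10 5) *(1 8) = (1 8 13 7 4 11 12 5 2)(6 10) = [0, 8, 1, 3, 11, 2, 10, 4, 13, 9, 6, 12, 5, 7]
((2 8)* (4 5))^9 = ((2 8)(4 5))^9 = (2 8)(4 5)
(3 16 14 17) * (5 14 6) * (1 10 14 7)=(1 10 14 17 3 16 6 5 7)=[0, 10, 2, 16, 4, 7, 5, 1, 8, 9, 14, 11, 12, 13, 17, 15, 6, 3]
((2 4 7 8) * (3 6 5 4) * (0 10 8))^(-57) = ((0 10 8 2 3 6 5 4 7))^(-57) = (0 5 2)(3 10 4)(6 8 7)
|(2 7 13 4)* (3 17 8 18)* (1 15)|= 4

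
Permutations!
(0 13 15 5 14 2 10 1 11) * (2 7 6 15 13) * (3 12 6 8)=(0 2 10 1 11)(3 12 6 15 5 14 7 8)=[2, 11, 10, 12, 4, 14, 15, 8, 3, 9, 1, 0, 6, 13, 7, 5]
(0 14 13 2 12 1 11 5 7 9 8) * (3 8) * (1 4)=[14, 11, 12, 8, 1, 7, 6, 9, 0, 3, 10, 5, 4, 2, 13]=(0 14 13 2 12 4 1 11 5 7 9 3 8)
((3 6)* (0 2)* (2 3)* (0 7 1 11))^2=(0 6 7 11 3 2 1)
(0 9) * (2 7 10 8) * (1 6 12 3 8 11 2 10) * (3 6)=(0 9)(1 3 8 10 11 2 7)(6 12)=[9, 3, 7, 8, 4, 5, 12, 1, 10, 0, 11, 2, 6]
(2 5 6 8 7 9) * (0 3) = [3, 1, 5, 0, 4, 6, 8, 9, 7, 2] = (0 3)(2 5 6 8 7 9)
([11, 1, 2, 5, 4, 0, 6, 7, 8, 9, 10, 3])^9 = [11, 1, 2, 5, 4, 0, 6, 7, 8, 9, 10, 3]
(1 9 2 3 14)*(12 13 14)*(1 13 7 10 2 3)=(1 9 3 12 7 10 2)(13 14)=[0, 9, 1, 12, 4, 5, 6, 10, 8, 3, 2, 11, 7, 14, 13]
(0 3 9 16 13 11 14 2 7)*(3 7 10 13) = [7, 1, 10, 9, 4, 5, 6, 0, 8, 16, 13, 14, 12, 11, 2, 15, 3] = (0 7)(2 10 13 11 14)(3 9 16)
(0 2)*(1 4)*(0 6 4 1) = (0 2 6 4) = [2, 1, 6, 3, 0, 5, 4]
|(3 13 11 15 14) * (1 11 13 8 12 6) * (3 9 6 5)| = 12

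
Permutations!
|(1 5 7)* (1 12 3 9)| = 6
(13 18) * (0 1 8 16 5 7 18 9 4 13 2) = (0 1 8 16 5 7 18 2)(4 13 9) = [1, 8, 0, 3, 13, 7, 6, 18, 16, 4, 10, 11, 12, 9, 14, 15, 5, 17, 2]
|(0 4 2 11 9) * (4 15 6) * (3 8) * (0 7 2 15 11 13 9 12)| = 12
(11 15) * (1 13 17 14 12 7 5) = (1 13 17 14 12 7 5)(11 15) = [0, 13, 2, 3, 4, 1, 6, 5, 8, 9, 10, 15, 7, 17, 12, 11, 16, 14]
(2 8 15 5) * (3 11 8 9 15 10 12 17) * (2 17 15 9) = (3 11 8 10 12 15 5 17) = [0, 1, 2, 11, 4, 17, 6, 7, 10, 9, 12, 8, 15, 13, 14, 5, 16, 3]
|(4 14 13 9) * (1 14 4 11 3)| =6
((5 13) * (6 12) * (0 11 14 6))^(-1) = ((0 11 14 6 12)(5 13))^(-1) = (0 12 6 14 11)(5 13)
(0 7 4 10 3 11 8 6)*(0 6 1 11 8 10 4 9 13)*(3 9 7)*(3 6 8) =(0 6 8 1 11 10 9 13) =[6, 11, 2, 3, 4, 5, 8, 7, 1, 13, 9, 10, 12, 0]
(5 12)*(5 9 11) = (5 12 9 11) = [0, 1, 2, 3, 4, 12, 6, 7, 8, 11, 10, 5, 9]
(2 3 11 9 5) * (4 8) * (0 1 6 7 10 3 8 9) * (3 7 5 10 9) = (0 1 6 5 2 8 4 3 11)(7 9 10) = [1, 6, 8, 11, 3, 2, 5, 9, 4, 10, 7, 0]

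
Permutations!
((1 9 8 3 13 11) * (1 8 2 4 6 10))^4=((1 9 2 4 6 10)(3 13 11 8))^4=(13)(1 6 2)(4 9 10)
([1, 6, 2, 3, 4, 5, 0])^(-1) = (0 6 1)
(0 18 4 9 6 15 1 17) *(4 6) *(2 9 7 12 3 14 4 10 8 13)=(0 18 6 15 1 17)(2 9 10 8 13)(3 14 4 7 12)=[18, 17, 9, 14, 7, 5, 15, 12, 13, 10, 8, 11, 3, 2, 4, 1, 16, 0, 6]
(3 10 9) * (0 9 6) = (0 9 3 10 6) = [9, 1, 2, 10, 4, 5, 0, 7, 8, 3, 6]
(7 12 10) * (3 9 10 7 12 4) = [0, 1, 2, 9, 3, 5, 6, 4, 8, 10, 12, 11, 7] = (3 9 10 12 7 4)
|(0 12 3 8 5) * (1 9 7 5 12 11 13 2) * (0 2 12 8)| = |(0 11 13 12 3)(1 9 7 5 2)| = 5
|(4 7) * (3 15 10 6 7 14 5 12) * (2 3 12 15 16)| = |(2 3 16)(4 14 5 15 10 6 7)| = 21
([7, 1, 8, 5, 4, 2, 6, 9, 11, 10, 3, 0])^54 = [0, 1, 2, 3, 4, 5, 6, 7, 8, 9, 10, 11]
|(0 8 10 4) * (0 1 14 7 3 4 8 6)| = |(0 6)(1 14 7 3 4)(8 10)| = 10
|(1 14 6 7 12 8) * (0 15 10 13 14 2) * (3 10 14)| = 9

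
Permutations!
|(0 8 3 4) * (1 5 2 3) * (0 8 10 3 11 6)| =|(0 10 3 4 8 1 5 2 11 6)| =10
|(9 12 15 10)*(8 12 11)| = 6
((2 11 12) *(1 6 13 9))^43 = (1 9 13 6)(2 11 12)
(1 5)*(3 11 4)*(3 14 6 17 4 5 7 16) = (1 7 16 3 11 5)(4 14 6 17) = [0, 7, 2, 11, 14, 1, 17, 16, 8, 9, 10, 5, 12, 13, 6, 15, 3, 4]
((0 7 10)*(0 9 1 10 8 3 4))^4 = (0 4 3 8 7)(1 10 9)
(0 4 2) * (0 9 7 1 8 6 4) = (1 8 6 4 2 9 7) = [0, 8, 9, 3, 2, 5, 4, 1, 6, 7]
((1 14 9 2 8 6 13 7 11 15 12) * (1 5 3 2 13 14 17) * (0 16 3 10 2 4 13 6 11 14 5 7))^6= (17)(0 16 3 4 13)(2 14 8 9 11 6 15 5 12 10 7)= ((0 16 3 4 13)(1 17)(2 8 11 15 12 7 14 9 6 5 10))^6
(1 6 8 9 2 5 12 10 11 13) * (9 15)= (1 6 8 15 9 2 5 12 10 11 13)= [0, 6, 5, 3, 4, 12, 8, 7, 15, 2, 11, 13, 10, 1, 14, 9]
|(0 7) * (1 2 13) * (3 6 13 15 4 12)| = |(0 7)(1 2 15 4 12 3 6 13)| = 8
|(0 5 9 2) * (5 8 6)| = 6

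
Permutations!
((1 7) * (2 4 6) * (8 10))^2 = (10)(2 6 4)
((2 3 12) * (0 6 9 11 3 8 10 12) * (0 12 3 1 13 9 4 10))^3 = ((0 6 4 10 3 12 2 8)(1 13 9 11))^3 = (0 10 2 6 3 8 4 12)(1 11 9 13)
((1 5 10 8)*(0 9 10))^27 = (0 8)(1 9)(5 10)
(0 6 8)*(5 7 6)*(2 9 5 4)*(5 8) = (0 4 2 9 8)(5 7 6) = [4, 1, 9, 3, 2, 7, 5, 6, 0, 8]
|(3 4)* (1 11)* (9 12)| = 2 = |(1 11)(3 4)(9 12)|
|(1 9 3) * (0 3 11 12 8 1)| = 10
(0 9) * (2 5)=[9, 1, 5, 3, 4, 2, 6, 7, 8, 0]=(0 9)(2 5)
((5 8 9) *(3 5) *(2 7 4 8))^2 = ((2 7 4 8 9 3 5))^2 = (2 4 9 5 7 8 3)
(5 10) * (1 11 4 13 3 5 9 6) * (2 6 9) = [0, 11, 6, 5, 13, 10, 1, 7, 8, 9, 2, 4, 12, 3] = (1 11 4 13 3 5 10 2 6)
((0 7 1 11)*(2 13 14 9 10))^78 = (0 1)(2 9 13 10 14)(7 11) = ((0 7 1 11)(2 13 14 9 10))^78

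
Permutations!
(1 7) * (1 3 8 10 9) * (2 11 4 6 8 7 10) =(1 10 9)(2 11 4 6 8)(3 7) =[0, 10, 11, 7, 6, 5, 8, 3, 2, 1, 9, 4]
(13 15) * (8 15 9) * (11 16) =[0, 1, 2, 3, 4, 5, 6, 7, 15, 8, 10, 16, 12, 9, 14, 13, 11] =(8 15 13 9)(11 16)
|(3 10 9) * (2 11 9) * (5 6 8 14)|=|(2 11 9 3 10)(5 6 8 14)|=20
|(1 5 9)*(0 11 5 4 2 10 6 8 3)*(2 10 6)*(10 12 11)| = |(0 10 2 6 8 3)(1 4 12 11 5 9)| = 6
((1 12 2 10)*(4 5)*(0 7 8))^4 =(12)(0 7 8)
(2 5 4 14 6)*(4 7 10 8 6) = [0, 1, 5, 3, 14, 7, 2, 10, 6, 9, 8, 11, 12, 13, 4] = (2 5 7 10 8 6)(4 14)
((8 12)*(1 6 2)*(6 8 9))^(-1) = (1 2 6 9 12 8)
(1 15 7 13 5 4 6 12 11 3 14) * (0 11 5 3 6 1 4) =[11, 15, 2, 14, 1, 0, 12, 13, 8, 9, 10, 6, 5, 3, 4, 7] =(0 11 6 12 5)(1 15 7 13 3 14 4)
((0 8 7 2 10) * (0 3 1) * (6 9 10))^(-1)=(0 1 3 10 9 6 2 7 8)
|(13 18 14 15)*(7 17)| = 4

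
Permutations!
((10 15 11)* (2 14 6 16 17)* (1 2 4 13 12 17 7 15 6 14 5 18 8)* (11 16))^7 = (1 5 8 2 18)(4 17 12 13)(6 11 10)(7 15 16)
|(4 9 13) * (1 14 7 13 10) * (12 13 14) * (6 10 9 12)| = |(1 6 10)(4 12 13)(7 14)| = 6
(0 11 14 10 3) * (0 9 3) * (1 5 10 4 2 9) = (0 11 14 4 2 9 3 1 5 10) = [11, 5, 9, 1, 2, 10, 6, 7, 8, 3, 0, 14, 12, 13, 4]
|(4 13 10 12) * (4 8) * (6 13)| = 6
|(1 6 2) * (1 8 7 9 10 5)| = 8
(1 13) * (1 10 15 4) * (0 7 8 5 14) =(0 7 8 5 14)(1 13 10 15 4) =[7, 13, 2, 3, 1, 14, 6, 8, 5, 9, 15, 11, 12, 10, 0, 4]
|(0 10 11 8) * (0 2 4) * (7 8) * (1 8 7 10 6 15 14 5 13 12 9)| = 12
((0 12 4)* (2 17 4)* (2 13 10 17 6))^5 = (0 4 17 10 13 12)(2 6)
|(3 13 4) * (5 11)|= |(3 13 4)(5 11)|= 6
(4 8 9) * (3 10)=(3 10)(4 8 9)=[0, 1, 2, 10, 8, 5, 6, 7, 9, 4, 3]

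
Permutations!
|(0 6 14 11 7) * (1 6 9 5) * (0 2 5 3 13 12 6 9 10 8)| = 33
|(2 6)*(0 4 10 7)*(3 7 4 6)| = |(0 6 2 3 7)(4 10)| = 10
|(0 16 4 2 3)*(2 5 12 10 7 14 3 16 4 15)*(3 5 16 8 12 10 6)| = |(0 4 16 15 2 8 12 6 3)(5 10 7 14)| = 36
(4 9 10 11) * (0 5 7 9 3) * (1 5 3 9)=(0 3)(1 5 7)(4 9 10 11)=[3, 5, 2, 0, 9, 7, 6, 1, 8, 10, 11, 4]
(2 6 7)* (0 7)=[7, 1, 6, 3, 4, 5, 0, 2]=(0 7 2 6)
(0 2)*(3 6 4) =(0 2)(3 6 4) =[2, 1, 0, 6, 3, 5, 4]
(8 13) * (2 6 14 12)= (2 6 14 12)(8 13)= [0, 1, 6, 3, 4, 5, 14, 7, 13, 9, 10, 11, 2, 8, 12]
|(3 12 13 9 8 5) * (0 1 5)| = 8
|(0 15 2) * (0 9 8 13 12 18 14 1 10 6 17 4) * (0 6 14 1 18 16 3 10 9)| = |(0 15 2)(1 9 8 13 12 16 3 10 14 18)(4 6 17)| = 30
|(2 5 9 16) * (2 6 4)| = |(2 5 9 16 6 4)| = 6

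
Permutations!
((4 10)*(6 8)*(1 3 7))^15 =((1 3 7)(4 10)(6 8))^15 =(4 10)(6 8)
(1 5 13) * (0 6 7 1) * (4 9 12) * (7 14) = (0 6 14 7 1 5 13)(4 9 12) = [6, 5, 2, 3, 9, 13, 14, 1, 8, 12, 10, 11, 4, 0, 7]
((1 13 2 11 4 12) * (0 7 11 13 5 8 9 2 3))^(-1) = (0 3 13 2 9 8 5 1 12 4 11 7)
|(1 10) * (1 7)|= 3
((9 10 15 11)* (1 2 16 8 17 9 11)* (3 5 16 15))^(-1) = (1 15 2)(3 10 9 17 8 16 5)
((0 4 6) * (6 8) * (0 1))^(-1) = (0 1 6 8 4)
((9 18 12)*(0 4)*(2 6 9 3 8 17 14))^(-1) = ((0 4)(2 6 9 18 12 3 8 17 14))^(-1) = (0 4)(2 14 17 8 3 12 18 9 6)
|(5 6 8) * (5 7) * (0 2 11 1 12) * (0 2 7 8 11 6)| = |(0 7 5)(1 12 2 6 11)| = 15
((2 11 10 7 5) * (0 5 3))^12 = ((0 5 2 11 10 7 3))^12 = (0 7 11 5 3 10 2)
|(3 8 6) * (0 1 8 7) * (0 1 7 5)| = 7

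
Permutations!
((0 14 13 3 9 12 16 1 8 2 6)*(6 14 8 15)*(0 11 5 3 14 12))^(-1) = ((0 8 2 12 16 1 15 6 11 5 3 9)(13 14))^(-1) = (0 9 3 5 11 6 15 1 16 12 2 8)(13 14)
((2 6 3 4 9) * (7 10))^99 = (2 9 4 3 6)(7 10)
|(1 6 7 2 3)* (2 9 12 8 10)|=9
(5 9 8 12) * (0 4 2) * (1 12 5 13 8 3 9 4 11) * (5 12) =(0 11 1 5 4 2)(3 9)(8 12 13) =[11, 5, 0, 9, 2, 4, 6, 7, 12, 3, 10, 1, 13, 8]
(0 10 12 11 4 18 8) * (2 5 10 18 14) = [18, 1, 5, 3, 14, 10, 6, 7, 0, 9, 12, 4, 11, 13, 2, 15, 16, 17, 8] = (0 18 8)(2 5 10 12 11 4 14)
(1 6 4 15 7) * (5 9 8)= (1 6 4 15 7)(5 9 8)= [0, 6, 2, 3, 15, 9, 4, 1, 5, 8, 10, 11, 12, 13, 14, 7]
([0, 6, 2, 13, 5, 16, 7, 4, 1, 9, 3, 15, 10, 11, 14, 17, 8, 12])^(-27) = [0, 6, 2, 13, 5, 16, 7, 4, 1, 9, 3, 15, 10, 11, 14, 17, 8, 12]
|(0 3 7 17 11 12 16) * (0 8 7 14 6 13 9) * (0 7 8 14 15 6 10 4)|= |(0 3 15 6 13 9 7 17 11 12 16 14 10 4)|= 14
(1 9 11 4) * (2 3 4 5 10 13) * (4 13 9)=(1 4)(2 3 13)(5 10 9 11)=[0, 4, 3, 13, 1, 10, 6, 7, 8, 11, 9, 5, 12, 2]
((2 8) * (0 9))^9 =(0 9)(2 8)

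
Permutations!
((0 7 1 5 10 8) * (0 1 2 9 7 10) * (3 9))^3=((0 10 8 1 5)(2 3 9 7))^3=(0 1 10 5 8)(2 7 9 3)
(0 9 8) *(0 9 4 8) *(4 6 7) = (0 6 7 4 8 9) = [6, 1, 2, 3, 8, 5, 7, 4, 9, 0]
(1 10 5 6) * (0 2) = [2, 10, 0, 3, 4, 6, 1, 7, 8, 9, 5] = (0 2)(1 10 5 6)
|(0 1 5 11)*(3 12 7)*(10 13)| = |(0 1 5 11)(3 12 7)(10 13)| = 12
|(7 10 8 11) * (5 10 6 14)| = |(5 10 8 11 7 6 14)| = 7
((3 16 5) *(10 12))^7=((3 16 5)(10 12))^7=(3 16 5)(10 12)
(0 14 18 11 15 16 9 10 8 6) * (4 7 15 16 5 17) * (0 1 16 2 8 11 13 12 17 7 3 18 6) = (0 14 6 1 16 9 10 11 2 8)(3 18 13 12 17 4)(5 7 15) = [14, 16, 8, 18, 3, 7, 1, 15, 0, 10, 11, 2, 17, 12, 6, 5, 9, 4, 13]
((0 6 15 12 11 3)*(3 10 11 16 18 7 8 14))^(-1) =((0 6 15 12 16 18 7 8 14 3)(10 11))^(-1) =(0 3 14 8 7 18 16 12 15 6)(10 11)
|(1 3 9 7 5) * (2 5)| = |(1 3 9 7 2 5)| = 6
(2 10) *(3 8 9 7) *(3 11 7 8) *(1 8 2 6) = [0, 8, 10, 3, 4, 5, 1, 11, 9, 2, 6, 7] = (1 8 9 2 10 6)(7 11)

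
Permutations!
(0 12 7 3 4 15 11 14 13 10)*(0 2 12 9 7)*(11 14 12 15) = [9, 1, 15, 4, 11, 5, 6, 3, 8, 7, 2, 12, 0, 10, 13, 14] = (0 9 7 3 4 11 12)(2 15 14 13 10)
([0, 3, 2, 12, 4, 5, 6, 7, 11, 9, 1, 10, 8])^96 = (12)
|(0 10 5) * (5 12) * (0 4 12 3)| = |(0 10 3)(4 12 5)| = 3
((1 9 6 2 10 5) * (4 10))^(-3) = ((1 9 6 2 4 10 5))^(-3) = (1 4 9 10 6 5 2)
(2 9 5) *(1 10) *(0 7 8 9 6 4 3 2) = [7, 10, 6, 2, 3, 0, 4, 8, 9, 5, 1] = (0 7 8 9 5)(1 10)(2 6 4 3)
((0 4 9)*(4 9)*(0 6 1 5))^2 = (0 6 5 9 1)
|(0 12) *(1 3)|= 2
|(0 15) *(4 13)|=2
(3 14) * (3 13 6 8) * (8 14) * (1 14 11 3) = (1 14 13 6 11 3 8) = [0, 14, 2, 8, 4, 5, 11, 7, 1, 9, 10, 3, 12, 6, 13]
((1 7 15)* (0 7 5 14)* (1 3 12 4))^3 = ((0 7 15 3 12 4 1 5 14))^3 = (0 3 1)(4 14 15)(5 7 12)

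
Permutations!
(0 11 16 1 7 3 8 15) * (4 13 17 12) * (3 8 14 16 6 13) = [11, 7, 2, 14, 3, 5, 13, 8, 15, 9, 10, 6, 4, 17, 16, 0, 1, 12] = (0 11 6 13 17 12 4 3 14 16 1 7 8 15)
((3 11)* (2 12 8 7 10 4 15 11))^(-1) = ((2 12 8 7 10 4 15 11 3))^(-1) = (2 3 11 15 4 10 7 8 12)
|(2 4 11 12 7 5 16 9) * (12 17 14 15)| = 11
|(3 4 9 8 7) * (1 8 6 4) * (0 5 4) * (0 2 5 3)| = 5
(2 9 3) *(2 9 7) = [0, 1, 7, 9, 4, 5, 6, 2, 8, 3] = (2 7)(3 9)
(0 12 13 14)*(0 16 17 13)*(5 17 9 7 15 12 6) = (0 6 5 17 13 14 16 9 7 15 12) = [6, 1, 2, 3, 4, 17, 5, 15, 8, 7, 10, 11, 0, 14, 16, 12, 9, 13]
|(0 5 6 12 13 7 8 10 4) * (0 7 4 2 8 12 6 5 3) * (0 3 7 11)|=|(0 7 12 13 4 11)(2 8 10)|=6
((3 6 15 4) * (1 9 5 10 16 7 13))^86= (1 5 16 13 9 10 7)(3 15)(4 6)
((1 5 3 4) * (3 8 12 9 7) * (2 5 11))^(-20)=(12)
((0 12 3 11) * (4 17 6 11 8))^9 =(0 12 3 8 4 17 6 11)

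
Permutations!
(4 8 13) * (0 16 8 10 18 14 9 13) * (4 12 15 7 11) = [16, 1, 2, 3, 10, 5, 6, 11, 0, 13, 18, 4, 15, 12, 9, 7, 8, 17, 14] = (0 16 8)(4 10 18 14 9 13 12 15 7 11)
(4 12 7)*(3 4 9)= (3 4 12 7 9)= [0, 1, 2, 4, 12, 5, 6, 9, 8, 3, 10, 11, 7]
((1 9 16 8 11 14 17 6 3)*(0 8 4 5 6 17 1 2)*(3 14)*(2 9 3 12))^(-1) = ((17)(0 8 11 12 2)(1 3 9 16 4 5 6 14))^(-1) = (17)(0 2 12 11 8)(1 14 6 5 4 16 9 3)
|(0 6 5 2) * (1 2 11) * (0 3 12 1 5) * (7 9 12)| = 6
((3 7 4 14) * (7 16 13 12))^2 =(3 13 7 14 16 12 4)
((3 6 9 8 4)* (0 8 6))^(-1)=((0 8 4 3)(6 9))^(-1)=(0 3 4 8)(6 9)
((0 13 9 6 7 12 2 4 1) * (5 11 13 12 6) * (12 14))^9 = (0 2)(1 12)(4 14)(5 11 13 9)(6 7)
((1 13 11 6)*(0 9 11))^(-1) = ((0 9 11 6 1 13))^(-1) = (0 13 1 6 11 9)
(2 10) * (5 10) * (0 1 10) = [1, 10, 5, 3, 4, 0, 6, 7, 8, 9, 2] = (0 1 10 2 5)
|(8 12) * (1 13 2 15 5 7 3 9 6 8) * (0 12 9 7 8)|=10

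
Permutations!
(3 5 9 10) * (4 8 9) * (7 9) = (3 5 4 8 7 9 10) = [0, 1, 2, 5, 8, 4, 6, 9, 7, 10, 3]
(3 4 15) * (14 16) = (3 4 15)(14 16) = [0, 1, 2, 4, 15, 5, 6, 7, 8, 9, 10, 11, 12, 13, 16, 3, 14]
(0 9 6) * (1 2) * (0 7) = (0 9 6 7)(1 2) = [9, 2, 1, 3, 4, 5, 7, 0, 8, 6]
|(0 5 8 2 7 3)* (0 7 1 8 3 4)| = |(0 5 3 7 4)(1 8 2)| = 15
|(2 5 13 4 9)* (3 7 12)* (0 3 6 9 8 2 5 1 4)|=8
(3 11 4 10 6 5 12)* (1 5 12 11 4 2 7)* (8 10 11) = (1 5 8 10 6 12 3 4 11 2 7) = [0, 5, 7, 4, 11, 8, 12, 1, 10, 9, 6, 2, 3]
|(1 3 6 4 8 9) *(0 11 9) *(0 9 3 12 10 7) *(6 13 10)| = 6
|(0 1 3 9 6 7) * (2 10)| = 6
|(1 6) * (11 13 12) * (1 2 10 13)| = |(1 6 2 10 13 12 11)| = 7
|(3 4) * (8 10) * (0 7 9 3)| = |(0 7 9 3 4)(8 10)| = 10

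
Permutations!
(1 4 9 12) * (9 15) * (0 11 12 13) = [11, 4, 2, 3, 15, 5, 6, 7, 8, 13, 10, 12, 1, 0, 14, 9] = (0 11 12 1 4 15 9 13)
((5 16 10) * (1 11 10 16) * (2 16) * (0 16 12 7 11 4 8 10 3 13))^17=((0 16 2 12 7 11 3 13)(1 4 8 10 5))^17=(0 16 2 12 7 11 3 13)(1 8 5 4 10)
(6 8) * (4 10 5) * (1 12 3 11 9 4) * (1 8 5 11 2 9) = (1 12 3 2 9 4 10 11)(5 8 6) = [0, 12, 9, 2, 10, 8, 5, 7, 6, 4, 11, 1, 3]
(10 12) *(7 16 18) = (7 16 18)(10 12) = [0, 1, 2, 3, 4, 5, 6, 16, 8, 9, 12, 11, 10, 13, 14, 15, 18, 17, 7]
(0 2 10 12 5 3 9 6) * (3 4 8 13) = (0 2 10 12 5 4 8 13 3 9 6) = [2, 1, 10, 9, 8, 4, 0, 7, 13, 6, 12, 11, 5, 3]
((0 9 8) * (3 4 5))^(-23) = ((0 9 8)(3 4 5))^(-23) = (0 9 8)(3 4 5)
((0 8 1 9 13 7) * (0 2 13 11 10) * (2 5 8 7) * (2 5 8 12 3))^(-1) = (0 10 11 9 1 8 7)(2 3 12 5 13)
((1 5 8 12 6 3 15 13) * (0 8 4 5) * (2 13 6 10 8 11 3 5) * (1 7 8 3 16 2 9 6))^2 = ((0 11 16 2 13 7 8 12 10 3 15 1)(4 9 6 5))^2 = (0 16 13 8 10 15)(1 11 2 7 12 3)(4 6)(5 9)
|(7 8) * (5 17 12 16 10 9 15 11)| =|(5 17 12 16 10 9 15 11)(7 8)| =8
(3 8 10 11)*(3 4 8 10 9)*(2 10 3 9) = [0, 1, 10, 3, 8, 5, 6, 7, 2, 9, 11, 4] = (2 10 11 4 8)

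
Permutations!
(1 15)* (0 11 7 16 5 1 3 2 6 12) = [11, 15, 6, 2, 4, 1, 12, 16, 8, 9, 10, 7, 0, 13, 14, 3, 5] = (0 11 7 16 5 1 15 3 2 6 12)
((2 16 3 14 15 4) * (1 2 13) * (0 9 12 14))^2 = (0 12 15 13 2 3 9 14 4 1 16)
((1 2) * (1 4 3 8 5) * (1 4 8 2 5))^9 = ((1 5 4 3 2 8))^9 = (1 3)(2 5)(4 8)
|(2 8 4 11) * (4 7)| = 5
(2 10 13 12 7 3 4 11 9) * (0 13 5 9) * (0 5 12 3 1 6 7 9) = (0 13 3 4 11 5)(1 6 7)(2 10 12 9) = [13, 6, 10, 4, 11, 0, 7, 1, 8, 2, 12, 5, 9, 3]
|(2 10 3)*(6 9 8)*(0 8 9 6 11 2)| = |(0 8 11 2 10 3)| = 6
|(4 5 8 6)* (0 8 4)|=6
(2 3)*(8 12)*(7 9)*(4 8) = [0, 1, 3, 2, 8, 5, 6, 9, 12, 7, 10, 11, 4] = (2 3)(4 8 12)(7 9)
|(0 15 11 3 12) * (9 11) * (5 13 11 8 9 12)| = 12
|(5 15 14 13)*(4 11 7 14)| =|(4 11 7 14 13 5 15)| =7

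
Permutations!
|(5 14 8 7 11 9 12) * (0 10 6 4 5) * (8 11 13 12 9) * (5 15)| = |(0 10 6 4 15 5 14 11 8 7 13 12)| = 12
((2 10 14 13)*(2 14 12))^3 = (13 14)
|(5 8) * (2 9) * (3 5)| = 6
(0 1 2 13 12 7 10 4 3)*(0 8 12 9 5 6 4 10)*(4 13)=[1, 2, 4, 8, 3, 6, 13, 0, 12, 5, 10, 11, 7, 9]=(0 1 2 4 3 8 12 7)(5 6 13 9)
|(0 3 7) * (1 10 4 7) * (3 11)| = |(0 11 3 1 10 4 7)| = 7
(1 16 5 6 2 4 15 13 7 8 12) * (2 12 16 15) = [0, 15, 4, 3, 2, 6, 12, 8, 16, 9, 10, 11, 1, 7, 14, 13, 5] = (1 15 13 7 8 16 5 6 12)(2 4)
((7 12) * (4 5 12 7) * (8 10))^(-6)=(12)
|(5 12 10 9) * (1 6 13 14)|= |(1 6 13 14)(5 12 10 9)|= 4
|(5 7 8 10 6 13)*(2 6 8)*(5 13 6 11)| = |(13)(2 11 5 7)(8 10)| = 4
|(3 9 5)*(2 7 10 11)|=|(2 7 10 11)(3 9 5)|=12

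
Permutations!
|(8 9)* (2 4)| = |(2 4)(8 9)| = 2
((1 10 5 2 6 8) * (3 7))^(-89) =((1 10 5 2 6 8)(3 7))^(-89) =(1 10 5 2 6 8)(3 7)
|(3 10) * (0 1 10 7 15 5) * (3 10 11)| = 7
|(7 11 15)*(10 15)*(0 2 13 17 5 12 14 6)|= 8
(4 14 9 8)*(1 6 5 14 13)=(1 6 5 14 9 8 4 13)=[0, 6, 2, 3, 13, 14, 5, 7, 4, 8, 10, 11, 12, 1, 9]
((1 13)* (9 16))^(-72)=((1 13)(9 16))^(-72)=(16)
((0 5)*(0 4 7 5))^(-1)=(4 5 7)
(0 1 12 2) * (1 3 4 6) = (0 3 4 6 1 12 2) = [3, 12, 0, 4, 6, 5, 1, 7, 8, 9, 10, 11, 2]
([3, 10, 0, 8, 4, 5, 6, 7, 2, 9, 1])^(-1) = (0 2 8 3)(1 10)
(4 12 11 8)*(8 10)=(4 12 11 10 8)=[0, 1, 2, 3, 12, 5, 6, 7, 4, 9, 8, 10, 11]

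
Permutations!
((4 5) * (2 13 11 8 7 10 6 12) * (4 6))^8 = ((2 13 11 8 7 10 4 5 6 12))^8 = (2 6 4 7 11)(5 10 8 13 12)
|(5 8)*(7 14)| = 2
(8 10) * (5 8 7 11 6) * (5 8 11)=(5 11 6 8 10 7)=[0, 1, 2, 3, 4, 11, 8, 5, 10, 9, 7, 6]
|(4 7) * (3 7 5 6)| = |(3 7 4 5 6)| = 5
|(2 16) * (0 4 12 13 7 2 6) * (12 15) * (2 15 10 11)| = 28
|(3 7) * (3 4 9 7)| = 3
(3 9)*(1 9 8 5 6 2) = (1 9 3 8 5 6 2) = [0, 9, 1, 8, 4, 6, 2, 7, 5, 3]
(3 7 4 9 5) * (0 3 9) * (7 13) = (0 3 13 7 4)(5 9) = [3, 1, 2, 13, 0, 9, 6, 4, 8, 5, 10, 11, 12, 7]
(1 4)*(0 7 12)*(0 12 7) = (12)(1 4) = [0, 4, 2, 3, 1, 5, 6, 7, 8, 9, 10, 11, 12]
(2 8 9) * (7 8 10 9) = (2 10 9)(7 8) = [0, 1, 10, 3, 4, 5, 6, 8, 7, 2, 9]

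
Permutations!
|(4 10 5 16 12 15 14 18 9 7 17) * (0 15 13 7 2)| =|(0 15 14 18 9 2)(4 10 5 16 12 13 7 17)| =24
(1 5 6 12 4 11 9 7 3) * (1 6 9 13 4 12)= (1 5 9 7 3 6)(4 11 13)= [0, 5, 2, 6, 11, 9, 1, 3, 8, 7, 10, 13, 12, 4]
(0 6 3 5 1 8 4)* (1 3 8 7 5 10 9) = (0 6 8 4)(1 7 5 3 10 9) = [6, 7, 2, 10, 0, 3, 8, 5, 4, 1, 9]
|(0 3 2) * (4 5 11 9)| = 12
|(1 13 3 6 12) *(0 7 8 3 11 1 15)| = |(0 7 8 3 6 12 15)(1 13 11)| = 21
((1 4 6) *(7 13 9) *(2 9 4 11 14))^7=((1 11 14 2 9 7 13 4 6))^7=(1 4 7 2 11 6 13 9 14)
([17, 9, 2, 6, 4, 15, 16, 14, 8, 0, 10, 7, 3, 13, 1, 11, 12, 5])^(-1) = [9, 14, 2, 12, 4, 17, 3, 11, 8, 1, 10, 15, 16, 13, 7, 5, 6, 0]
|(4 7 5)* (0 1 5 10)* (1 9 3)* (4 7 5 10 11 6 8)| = 30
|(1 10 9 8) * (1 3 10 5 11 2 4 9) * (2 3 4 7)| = |(1 5 11 3 10)(2 7)(4 9 8)| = 30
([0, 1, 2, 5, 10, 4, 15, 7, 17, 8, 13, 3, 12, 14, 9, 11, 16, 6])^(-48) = (17)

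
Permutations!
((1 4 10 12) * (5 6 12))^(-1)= (1 12 6 5 10 4)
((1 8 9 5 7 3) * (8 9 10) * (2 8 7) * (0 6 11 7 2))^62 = (0 9 3 11)(1 7 6 5)(2 10 8)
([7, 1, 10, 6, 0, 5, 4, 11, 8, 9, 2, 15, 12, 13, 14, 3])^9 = (0 11 3 4 7 15 6)(2 10)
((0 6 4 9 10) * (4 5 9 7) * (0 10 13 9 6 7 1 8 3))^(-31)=(0 3 8 1 4 7)(5 6)(9 13)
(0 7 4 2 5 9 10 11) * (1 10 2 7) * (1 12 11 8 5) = (0 12 11)(1 10 8 5 9 2)(4 7) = [12, 10, 1, 3, 7, 9, 6, 4, 5, 2, 8, 0, 11]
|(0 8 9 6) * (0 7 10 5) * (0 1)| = |(0 8 9 6 7 10 5 1)| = 8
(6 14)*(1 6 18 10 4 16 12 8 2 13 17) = [0, 6, 13, 3, 16, 5, 14, 7, 2, 9, 4, 11, 8, 17, 18, 15, 12, 1, 10] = (1 6 14 18 10 4 16 12 8 2 13 17)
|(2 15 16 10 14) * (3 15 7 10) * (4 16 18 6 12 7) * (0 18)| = |(0 18 6 12 7 10 14 2 4 16 3 15)| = 12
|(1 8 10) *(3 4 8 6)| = |(1 6 3 4 8 10)| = 6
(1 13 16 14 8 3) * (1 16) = (1 13)(3 16 14 8) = [0, 13, 2, 16, 4, 5, 6, 7, 3, 9, 10, 11, 12, 1, 8, 15, 14]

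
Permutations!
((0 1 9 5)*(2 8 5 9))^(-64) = ((9)(0 1 2 8 5))^(-64) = (9)(0 1 2 8 5)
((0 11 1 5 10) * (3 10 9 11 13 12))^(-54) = ((0 13 12 3 10)(1 5 9 11))^(-54) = (0 13 12 3 10)(1 9)(5 11)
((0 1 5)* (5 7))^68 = (7)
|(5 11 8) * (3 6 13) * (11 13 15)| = |(3 6 15 11 8 5 13)| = 7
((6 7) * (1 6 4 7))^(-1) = (1 6)(4 7)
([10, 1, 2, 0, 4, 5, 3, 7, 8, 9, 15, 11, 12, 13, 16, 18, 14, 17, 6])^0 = (18)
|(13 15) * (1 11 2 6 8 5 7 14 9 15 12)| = |(1 11 2 6 8 5 7 14 9 15 13 12)| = 12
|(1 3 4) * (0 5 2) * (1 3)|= |(0 5 2)(3 4)|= 6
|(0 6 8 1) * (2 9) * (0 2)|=|(0 6 8 1 2 9)|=6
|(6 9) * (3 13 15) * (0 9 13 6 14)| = 12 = |(0 9 14)(3 6 13 15)|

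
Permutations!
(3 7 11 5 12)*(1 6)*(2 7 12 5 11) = (1 6)(2 7)(3 12) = [0, 6, 7, 12, 4, 5, 1, 2, 8, 9, 10, 11, 3]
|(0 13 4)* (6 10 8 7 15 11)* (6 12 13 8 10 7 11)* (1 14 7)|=|(0 8 11 12 13 4)(1 14 7 15 6)|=30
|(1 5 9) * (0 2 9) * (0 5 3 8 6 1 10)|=4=|(0 2 9 10)(1 3 8 6)|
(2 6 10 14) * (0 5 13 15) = (0 5 13 15)(2 6 10 14) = [5, 1, 6, 3, 4, 13, 10, 7, 8, 9, 14, 11, 12, 15, 2, 0]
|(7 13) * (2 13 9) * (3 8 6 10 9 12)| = |(2 13 7 12 3 8 6 10 9)| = 9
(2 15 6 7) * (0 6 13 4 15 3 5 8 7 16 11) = (0 6 16 11)(2 3 5 8 7)(4 15 13) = [6, 1, 3, 5, 15, 8, 16, 2, 7, 9, 10, 0, 12, 4, 14, 13, 11]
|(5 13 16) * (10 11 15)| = |(5 13 16)(10 11 15)| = 3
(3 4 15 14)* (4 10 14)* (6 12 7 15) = [0, 1, 2, 10, 6, 5, 12, 15, 8, 9, 14, 11, 7, 13, 3, 4] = (3 10 14)(4 6 12 7 15)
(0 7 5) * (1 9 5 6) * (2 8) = (0 7 6 1 9 5)(2 8) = [7, 9, 8, 3, 4, 0, 1, 6, 2, 5]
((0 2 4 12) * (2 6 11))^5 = ((0 6 11 2 4 12))^5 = (0 12 4 2 11 6)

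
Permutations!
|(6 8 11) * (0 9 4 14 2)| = |(0 9 4 14 2)(6 8 11)| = 15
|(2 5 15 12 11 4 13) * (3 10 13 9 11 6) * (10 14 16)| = |(2 5 15 12 6 3 14 16 10 13)(4 9 11)| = 30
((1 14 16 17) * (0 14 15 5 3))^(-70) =(0 16 1 5)(3 14 17 15)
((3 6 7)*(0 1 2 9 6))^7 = (9)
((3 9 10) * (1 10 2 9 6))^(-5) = (1 6 3 10)(2 9)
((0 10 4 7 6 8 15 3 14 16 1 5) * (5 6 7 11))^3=(0 11 10 5 4)(1 15 16 8 14 6 3)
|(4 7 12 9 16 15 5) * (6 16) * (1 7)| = |(1 7 12 9 6 16 15 5 4)| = 9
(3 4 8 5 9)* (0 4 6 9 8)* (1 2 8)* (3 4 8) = (0 8 5 1 2 3 6 9 4) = [8, 2, 3, 6, 0, 1, 9, 7, 5, 4]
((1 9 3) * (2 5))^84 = (9)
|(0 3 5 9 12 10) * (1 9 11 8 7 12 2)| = 24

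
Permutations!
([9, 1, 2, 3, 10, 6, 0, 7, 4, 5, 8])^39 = (10)(0 6 5 9)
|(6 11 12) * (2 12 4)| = 5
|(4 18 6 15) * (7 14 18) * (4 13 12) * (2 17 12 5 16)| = 12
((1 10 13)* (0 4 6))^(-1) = (0 6 4)(1 13 10)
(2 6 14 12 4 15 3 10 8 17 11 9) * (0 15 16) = (0 15 3 10 8 17 11 9 2 6 14 12 4 16) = [15, 1, 6, 10, 16, 5, 14, 7, 17, 2, 8, 9, 4, 13, 12, 3, 0, 11]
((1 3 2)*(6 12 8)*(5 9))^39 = (12)(5 9)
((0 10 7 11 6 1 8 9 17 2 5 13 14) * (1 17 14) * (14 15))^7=(0 5)(1 7)(2 14)(6 9)(8 11)(10 13)(15 17)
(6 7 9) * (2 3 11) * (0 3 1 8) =[3, 8, 1, 11, 4, 5, 7, 9, 0, 6, 10, 2] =(0 3 11 2 1 8)(6 7 9)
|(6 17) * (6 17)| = |(17)| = 1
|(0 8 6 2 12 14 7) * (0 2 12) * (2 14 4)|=|(0 8 6 12 4 2)(7 14)|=6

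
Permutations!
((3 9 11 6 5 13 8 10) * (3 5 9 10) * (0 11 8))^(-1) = (0 13 5 10 3 8 9 6 11) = ((0 11 6 9 8 3 10 5 13))^(-1)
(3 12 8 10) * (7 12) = (3 7 12 8 10) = [0, 1, 2, 7, 4, 5, 6, 12, 10, 9, 3, 11, 8]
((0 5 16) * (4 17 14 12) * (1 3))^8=((0 5 16)(1 3)(4 17 14 12))^8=(17)(0 16 5)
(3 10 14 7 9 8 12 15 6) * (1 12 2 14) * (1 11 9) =(1 12 15 6 3 10 11 9 8 2 14 7) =[0, 12, 14, 10, 4, 5, 3, 1, 2, 8, 11, 9, 15, 13, 7, 6]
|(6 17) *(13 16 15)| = 6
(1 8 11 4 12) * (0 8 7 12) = [8, 7, 2, 3, 0, 5, 6, 12, 11, 9, 10, 4, 1] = (0 8 11 4)(1 7 12)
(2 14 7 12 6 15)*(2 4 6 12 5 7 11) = (2 14 11)(4 6 15)(5 7) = [0, 1, 14, 3, 6, 7, 15, 5, 8, 9, 10, 2, 12, 13, 11, 4]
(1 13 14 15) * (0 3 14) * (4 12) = [3, 13, 2, 14, 12, 5, 6, 7, 8, 9, 10, 11, 4, 0, 15, 1] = (0 3 14 15 1 13)(4 12)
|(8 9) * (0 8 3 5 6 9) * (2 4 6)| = |(0 8)(2 4 6 9 3 5)| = 6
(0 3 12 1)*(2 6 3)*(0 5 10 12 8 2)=(1 5 10 12)(2 6 3 8)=[0, 5, 6, 8, 4, 10, 3, 7, 2, 9, 12, 11, 1]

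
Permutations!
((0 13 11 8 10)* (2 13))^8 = ((0 2 13 11 8 10))^8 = (0 13 8)(2 11 10)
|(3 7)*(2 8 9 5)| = |(2 8 9 5)(3 7)| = 4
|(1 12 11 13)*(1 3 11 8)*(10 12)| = 12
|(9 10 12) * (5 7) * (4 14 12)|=10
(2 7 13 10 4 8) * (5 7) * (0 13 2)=(0 13 10 4 8)(2 5 7)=[13, 1, 5, 3, 8, 7, 6, 2, 0, 9, 4, 11, 12, 10]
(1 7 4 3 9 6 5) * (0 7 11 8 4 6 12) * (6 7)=(0 6 5 1 11 8 4 3 9 12)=[6, 11, 2, 9, 3, 1, 5, 7, 4, 12, 10, 8, 0]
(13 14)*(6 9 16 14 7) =(6 9 16 14 13 7) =[0, 1, 2, 3, 4, 5, 9, 6, 8, 16, 10, 11, 12, 7, 13, 15, 14]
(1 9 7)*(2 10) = [0, 9, 10, 3, 4, 5, 6, 1, 8, 7, 2] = (1 9 7)(2 10)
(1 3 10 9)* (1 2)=(1 3 10 9 2)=[0, 3, 1, 10, 4, 5, 6, 7, 8, 2, 9]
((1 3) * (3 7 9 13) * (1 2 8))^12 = ((1 7 9 13 3 2 8))^12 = (1 2 13 7 8 3 9)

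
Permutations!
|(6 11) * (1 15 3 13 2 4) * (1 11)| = 8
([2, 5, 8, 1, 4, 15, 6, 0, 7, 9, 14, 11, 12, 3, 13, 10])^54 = (0 8)(1 13 10 5 3 14 15)(2 7)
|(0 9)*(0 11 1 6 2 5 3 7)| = |(0 9 11 1 6 2 5 3 7)| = 9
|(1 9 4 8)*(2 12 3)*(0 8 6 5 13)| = 24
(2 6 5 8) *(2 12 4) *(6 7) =(2 7 6 5 8 12 4) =[0, 1, 7, 3, 2, 8, 5, 6, 12, 9, 10, 11, 4]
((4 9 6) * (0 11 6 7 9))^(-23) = (0 11 6 4)(7 9)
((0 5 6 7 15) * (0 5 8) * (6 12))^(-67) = ((0 8)(5 12 6 7 15))^(-67) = (0 8)(5 7 12 15 6)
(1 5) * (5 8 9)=(1 8 9 5)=[0, 8, 2, 3, 4, 1, 6, 7, 9, 5]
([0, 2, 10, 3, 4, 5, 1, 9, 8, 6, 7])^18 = (10)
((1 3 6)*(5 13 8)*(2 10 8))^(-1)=(1 6 3)(2 13 5 8 10)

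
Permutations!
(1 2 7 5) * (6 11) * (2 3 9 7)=(1 3 9 7 5)(6 11)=[0, 3, 2, 9, 4, 1, 11, 5, 8, 7, 10, 6]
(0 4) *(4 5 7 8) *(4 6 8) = [5, 1, 2, 3, 0, 7, 8, 4, 6] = (0 5 7 4)(6 8)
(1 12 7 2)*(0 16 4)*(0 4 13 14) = [16, 12, 1, 3, 4, 5, 6, 2, 8, 9, 10, 11, 7, 14, 0, 15, 13] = (0 16 13 14)(1 12 7 2)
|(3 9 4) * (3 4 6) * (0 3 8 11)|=|(0 3 9 6 8 11)|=6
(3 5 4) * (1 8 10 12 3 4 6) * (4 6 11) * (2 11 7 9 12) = (1 8 10 2 11 4 6)(3 5 7 9 12) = [0, 8, 11, 5, 6, 7, 1, 9, 10, 12, 2, 4, 3]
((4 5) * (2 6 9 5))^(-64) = (2 6 9 5 4)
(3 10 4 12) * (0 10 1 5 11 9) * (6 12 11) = (0 10 4 11 9)(1 5 6 12 3) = [10, 5, 2, 1, 11, 6, 12, 7, 8, 0, 4, 9, 3]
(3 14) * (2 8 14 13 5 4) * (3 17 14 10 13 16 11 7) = (2 8 10 13 5 4)(3 16 11 7)(14 17) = [0, 1, 8, 16, 2, 4, 6, 3, 10, 9, 13, 7, 12, 5, 17, 15, 11, 14]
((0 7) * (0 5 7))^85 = (5 7)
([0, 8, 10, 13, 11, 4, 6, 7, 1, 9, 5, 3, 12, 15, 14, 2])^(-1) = [0, 8, 15, 11, 5, 10, 6, 7, 1, 9, 2, 4, 12, 3, 14, 13]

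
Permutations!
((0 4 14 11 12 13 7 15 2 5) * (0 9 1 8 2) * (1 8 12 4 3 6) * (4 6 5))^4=((0 3 5 9 8 2 4 14 11 6 1 12 13 7 15))^4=(0 8 11 13 3 2 6 7 5 4 1 15 9 14 12)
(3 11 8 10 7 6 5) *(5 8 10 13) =[0, 1, 2, 11, 4, 3, 8, 6, 13, 9, 7, 10, 12, 5] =(3 11 10 7 6 8 13 5)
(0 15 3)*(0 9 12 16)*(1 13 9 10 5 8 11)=(0 15 3 10 5 8 11 1 13 9 12 16)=[15, 13, 2, 10, 4, 8, 6, 7, 11, 12, 5, 1, 16, 9, 14, 3, 0]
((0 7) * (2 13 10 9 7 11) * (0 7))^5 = ((0 11 2 13 10 9))^5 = (0 9 10 13 2 11)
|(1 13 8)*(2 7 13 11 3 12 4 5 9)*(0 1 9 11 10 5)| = 40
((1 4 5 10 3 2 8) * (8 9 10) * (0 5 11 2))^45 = ((0 5 8 1 4 11 2 9 10 3))^45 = (0 11)(1 10)(2 5)(3 4)(8 9)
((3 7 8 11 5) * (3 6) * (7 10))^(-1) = (3 6 5 11 8 7 10)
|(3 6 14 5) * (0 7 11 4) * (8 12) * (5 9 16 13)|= 28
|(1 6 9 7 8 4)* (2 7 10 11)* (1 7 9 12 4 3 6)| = 12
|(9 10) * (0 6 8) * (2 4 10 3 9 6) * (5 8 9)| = |(0 2 4 10 6 9 3 5 8)| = 9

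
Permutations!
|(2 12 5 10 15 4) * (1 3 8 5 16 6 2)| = |(1 3 8 5 10 15 4)(2 12 16 6)| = 28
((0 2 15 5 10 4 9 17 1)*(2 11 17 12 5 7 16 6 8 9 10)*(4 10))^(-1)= (0 1 17 11)(2 5 12 9 8 6 16 7 15)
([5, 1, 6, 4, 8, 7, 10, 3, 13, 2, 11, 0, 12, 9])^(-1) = [11, 1, 9, 7, 3, 0, 2, 5, 4, 13, 6, 10, 12, 8]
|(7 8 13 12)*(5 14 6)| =|(5 14 6)(7 8 13 12)| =12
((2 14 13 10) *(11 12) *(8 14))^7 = (2 14 10 8 13)(11 12) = ((2 8 14 13 10)(11 12))^7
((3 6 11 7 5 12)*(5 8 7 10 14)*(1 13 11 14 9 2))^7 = (1 13 11 10 9 2)(3 14 12 6 5)(7 8)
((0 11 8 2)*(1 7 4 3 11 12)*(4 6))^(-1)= (0 2 8 11 3 4 6 7 1 12)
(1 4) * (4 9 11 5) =[0, 9, 2, 3, 1, 4, 6, 7, 8, 11, 10, 5] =(1 9 11 5 4)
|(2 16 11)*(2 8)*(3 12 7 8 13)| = 8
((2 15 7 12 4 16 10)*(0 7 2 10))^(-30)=(16)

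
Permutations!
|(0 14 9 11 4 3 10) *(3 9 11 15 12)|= |(0 14 11 4 9 15 12 3 10)|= 9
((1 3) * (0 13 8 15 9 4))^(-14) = (0 9 8)(4 15 13)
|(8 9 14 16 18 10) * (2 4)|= |(2 4)(8 9 14 16 18 10)|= 6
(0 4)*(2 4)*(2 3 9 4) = (0 3 9 4) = [3, 1, 2, 9, 0, 5, 6, 7, 8, 4]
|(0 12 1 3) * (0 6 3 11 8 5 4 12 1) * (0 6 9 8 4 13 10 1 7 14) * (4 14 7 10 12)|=35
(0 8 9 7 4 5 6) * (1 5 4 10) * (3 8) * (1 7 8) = (0 3 1 5 6)(7 10)(8 9) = [3, 5, 2, 1, 4, 6, 0, 10, 9, 8, 7]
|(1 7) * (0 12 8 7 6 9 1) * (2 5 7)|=6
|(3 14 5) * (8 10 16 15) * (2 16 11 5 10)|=|(2 16 15 8)(3 14 10 11 5)|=20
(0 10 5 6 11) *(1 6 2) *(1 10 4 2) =(0 4 2 10 5 1 6 11) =[4, 6, 10, 3, 2, 1, 11, 7, 8, 9, 5, 0]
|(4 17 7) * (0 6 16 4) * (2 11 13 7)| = |(0 6 16 4 17 2 11 13 7)| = 9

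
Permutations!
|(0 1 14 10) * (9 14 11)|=6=|(0 1 11 9 14 10)|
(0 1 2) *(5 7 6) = (0 1 2)(5 7 6) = [1, 2, 0, 3, 4, 7, 5, 6]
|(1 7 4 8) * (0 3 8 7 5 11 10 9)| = |(0 3 8 1 5 11 10 9)(4 7)| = 8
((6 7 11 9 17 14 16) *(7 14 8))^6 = ((6 14 16)(7 11 9 17 8))^6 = (7 11 9 17 8)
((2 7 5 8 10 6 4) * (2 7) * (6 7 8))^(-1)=((4 8 10 7 5 6))^(-1)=(4 6 5 7 10 8)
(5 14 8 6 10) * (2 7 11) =[0, 1, 7, 3, 4, 14, 10, 11, 6, 9, 5, 2, 12, 13, 8] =(2 7 11)(5 14 8 6 10)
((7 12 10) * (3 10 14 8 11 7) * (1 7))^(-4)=(1 12 8)(7 14 11)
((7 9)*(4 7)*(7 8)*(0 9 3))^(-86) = ((0 9 4 8 7 3))^(-86) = (0 7 4)(3 8 9)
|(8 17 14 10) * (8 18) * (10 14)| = |(8 17 10 18)| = 4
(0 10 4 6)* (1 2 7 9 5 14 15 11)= [10, 2, 7, 3, 6, 14, 0, 9, 8, 5, 4, 1, 12, 13, 15, 11]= (0 10 4 6)(1 2 7 9 5 14 15 11)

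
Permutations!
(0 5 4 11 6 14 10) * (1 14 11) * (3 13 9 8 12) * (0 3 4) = (0 5)(1 14 10 3 13 9 8 12 4)(6 11) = [5, 14, 2, 13, 1, 0, 11, 7, 12, 8, 3, 6, 4, 9, 10]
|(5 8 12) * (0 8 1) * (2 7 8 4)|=|(0 4 2 7 8 12 5 1)|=8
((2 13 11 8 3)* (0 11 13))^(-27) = (13)(0 3 11 2 8)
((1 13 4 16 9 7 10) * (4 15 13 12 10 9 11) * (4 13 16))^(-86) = (1 12 10)(11 15)(13 16)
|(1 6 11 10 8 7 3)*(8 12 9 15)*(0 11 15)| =30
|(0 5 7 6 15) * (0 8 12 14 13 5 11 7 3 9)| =|(0 11 7 6 15 8 12 14 13 5 3 9)| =12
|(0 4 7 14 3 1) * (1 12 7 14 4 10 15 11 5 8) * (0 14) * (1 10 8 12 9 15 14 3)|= |(0 8 10 14 1 3 9 15 11 5 12 7 4)|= 13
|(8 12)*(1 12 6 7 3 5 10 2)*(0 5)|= |(0 5 10 2 1 12 8 6 7 3)|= 10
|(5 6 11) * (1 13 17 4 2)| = 15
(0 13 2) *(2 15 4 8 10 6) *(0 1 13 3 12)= (0 3 12)(1 13 15 4 8 10 6 2)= [3, 13, 1, 12, 8, 5, 2, 7, 10, 9, 6, 11, 0, 15, 14, 4]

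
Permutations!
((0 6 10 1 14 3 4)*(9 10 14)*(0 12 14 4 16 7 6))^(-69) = ((1 9 10)(3 16 7 6 4 12 14))^(-69) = (3 16 7 6 4 12 14)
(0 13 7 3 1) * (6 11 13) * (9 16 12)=(0 6 11 13 7 3 1)(9 16 12)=[6, 0, 2, 1, 4, 5, 11, 3, 8, 16, 10, 13, 9, 7, 14, 15, 12]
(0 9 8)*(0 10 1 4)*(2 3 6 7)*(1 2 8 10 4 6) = (0 9 10 2 3 1 6 7 8 4) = [9, 6, 3, 1, 0, 5, 7, 8, 4, 10, 2]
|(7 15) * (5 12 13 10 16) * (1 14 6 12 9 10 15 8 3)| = |(1 14 6 12 13 15 7 8 3)(5 9 10 16)| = 36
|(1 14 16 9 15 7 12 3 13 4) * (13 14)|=21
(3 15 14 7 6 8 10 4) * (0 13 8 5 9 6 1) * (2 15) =[13, 0, 15, 2, 3, 9, 5, 1, 10, 6, 4, 11, 12, 8, 7, 14] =(0 13 8 10 4 3 2 15 14 7 1)(5 9 6)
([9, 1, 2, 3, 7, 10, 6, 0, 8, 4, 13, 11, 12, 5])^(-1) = (0 7 4 9)(5 13 10)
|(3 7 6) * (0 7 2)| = 5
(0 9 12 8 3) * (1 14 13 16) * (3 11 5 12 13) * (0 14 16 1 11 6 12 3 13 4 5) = [9, 16, 2, 14, 5, 3, 12, 7, 6, 4, 10, 0, 8, 1, 13, 15, 11] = (0 9 4 5 3 14 13 1 16 11)(6 12 8)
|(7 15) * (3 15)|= 3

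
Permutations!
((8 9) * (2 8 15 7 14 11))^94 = (2 15 11 9 14 8 7)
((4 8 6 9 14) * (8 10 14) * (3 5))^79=(3 5)(4 10 14)(6 9 8)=((3 5)(4 10 14)(6 9 8))^79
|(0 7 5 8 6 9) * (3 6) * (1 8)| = 8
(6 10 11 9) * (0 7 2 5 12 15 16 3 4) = (0 7 2 5 12 15 16 3 4)(6 10 11 9) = [7, 1, 5, 4, 0, 12, 10, 2, 8, 6, 11, 9, 15, 13, 14, 16, 3]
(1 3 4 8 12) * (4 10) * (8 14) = (1 3 10 4 14 8 12) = [0, 3, 2, 10, 14, 5, 6, 7, 12, 9, 4, 11, 1, 13, 8]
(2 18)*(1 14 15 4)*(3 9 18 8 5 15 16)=(1 14 16 3 9 18 2 8 5 15 4)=[0, 14, 8, 9, 1, 15, 6, 7, 5, 18, 10, 11, 12, 13, 16, 4, 3, 17, 2]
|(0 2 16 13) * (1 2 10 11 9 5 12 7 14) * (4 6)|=12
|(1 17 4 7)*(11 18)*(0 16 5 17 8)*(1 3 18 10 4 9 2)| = 24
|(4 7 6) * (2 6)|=|(2 6 4 7)|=4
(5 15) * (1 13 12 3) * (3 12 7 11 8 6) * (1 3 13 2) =(1 2)(5 15)(6 13 7 11 8) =[0, 2, 1, 3, 4, 15, 13, 11, 6, 9, 10, 8, 12, 7, 14, 5]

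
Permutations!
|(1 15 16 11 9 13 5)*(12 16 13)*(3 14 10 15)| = |(1 3 14 10 15 13 5)(9 12 16 11)| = 28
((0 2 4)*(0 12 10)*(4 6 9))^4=((0 2 6 9 4 12 10))^4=(0 4 2 12 6 10 9)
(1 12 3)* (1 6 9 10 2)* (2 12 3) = (1 3 6 9 10 12 2) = [0, 3, 1, 6, 4, 5, 9, 7, 8, 10, 12, 11, 2]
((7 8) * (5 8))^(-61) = (5 7 8)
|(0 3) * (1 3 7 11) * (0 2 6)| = 7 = |(0 7 11 1 3 2 6)|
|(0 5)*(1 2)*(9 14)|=|(0 5)(1 2)(9 14)|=2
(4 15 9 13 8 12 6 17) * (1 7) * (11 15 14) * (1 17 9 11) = (1 7 17 4 14)(6 9 13 8 12)(11 15) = [0, 7, 2, 3, 14, 5, 9, 17, 12, 13, 10, 15, 6, 8, 1, 11, 16, 4]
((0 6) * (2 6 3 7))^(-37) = (0 2 3 6 7)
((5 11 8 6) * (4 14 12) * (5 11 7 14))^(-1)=((4 5 7 14 12)(6 11 8))^(-1)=(4 12 14 7 5)(6 8 11)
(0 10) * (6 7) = (0 10)(6 7) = [10, 1, 2, 3, 4, 5, 7, 6, 8, 9, 0]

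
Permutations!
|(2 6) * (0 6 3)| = |(0 6 2 3)| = 4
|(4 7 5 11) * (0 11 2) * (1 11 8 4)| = |(0 8 4 7 5 2)(1 11)| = 6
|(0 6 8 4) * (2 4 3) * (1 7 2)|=8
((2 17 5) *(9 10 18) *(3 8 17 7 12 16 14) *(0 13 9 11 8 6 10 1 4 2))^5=((0 13 9 1 4 2 7 12 16 14 3 6 10 18 11 8 17 5))^5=(0 2 3 8 9 12 10 5 4 14 11 13 7 6 17 1 16 18)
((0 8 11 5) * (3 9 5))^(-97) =((0 8 11 3 9 5))^(-97) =(0 5 9 3 11 8)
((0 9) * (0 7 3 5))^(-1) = ((0 9 7 3 5))^(-1) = (0 5 3 7 9)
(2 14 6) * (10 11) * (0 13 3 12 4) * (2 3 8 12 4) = (0 13 8 12 2 14 6 3 4)(10 11) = [13, 1, 14, 4, 0, 5, 3, 7, 12, 9, 11, 10, 2, 8, 6]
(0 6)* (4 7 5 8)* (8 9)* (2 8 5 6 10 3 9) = [10, 1, 8, 9, 7, 2, 0, 6, 4, 5, 3] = (0 10 3 9 5 2 8 4 7 6)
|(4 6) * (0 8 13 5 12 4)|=7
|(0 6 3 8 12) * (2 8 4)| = |(0 6 3 4 2 8 12)| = 7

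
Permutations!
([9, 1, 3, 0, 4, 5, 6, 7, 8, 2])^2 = [2, 1, 0, 9, 4, 5, 6, 7, 8, 3]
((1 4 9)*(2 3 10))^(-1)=((1 4 9)(2 3 10))^(-1)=(1 9 4)(2 10 3)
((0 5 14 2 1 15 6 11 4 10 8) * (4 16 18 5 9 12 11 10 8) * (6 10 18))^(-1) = ((0 9 12 11 16 6 18 5 14 2 1 15 10 4 8))^(-1) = (0 8 4 10 15 1 2 14 5 18 6 16 11 12 9)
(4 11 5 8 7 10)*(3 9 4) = (3 9 4 11 5 8 7 10) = [0, 1, 2, 9, 11, 8, 6, 10, 7, 4, 3, 5]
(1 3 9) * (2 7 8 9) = (1 3 2 7 8 9) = [0, 3, 7, 2, 4, 5, 6, 8, 9, 1]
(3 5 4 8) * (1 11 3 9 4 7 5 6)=[0, 11, 2, 6, 8, 7, 1, 5, 9, 4, 10, 3]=(1 11 3 6)(4 8 9)(5 7)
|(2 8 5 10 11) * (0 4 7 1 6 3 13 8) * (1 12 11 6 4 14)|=|(0 14 1 4 7 12 11 2)(3 13 8 5 10 6)|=24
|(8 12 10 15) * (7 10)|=|(7 10 15 8 12)|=5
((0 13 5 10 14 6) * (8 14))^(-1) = (0 6 14 8 10 5 13) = ((0 13 5 10 8 14 6))^(-1)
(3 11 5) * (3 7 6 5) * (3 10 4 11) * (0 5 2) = (0 5 7 6 2)(4 11 10) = [5, 1, 0, 3, 11, 7, 2, 6, 8, 9, 4, 10]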